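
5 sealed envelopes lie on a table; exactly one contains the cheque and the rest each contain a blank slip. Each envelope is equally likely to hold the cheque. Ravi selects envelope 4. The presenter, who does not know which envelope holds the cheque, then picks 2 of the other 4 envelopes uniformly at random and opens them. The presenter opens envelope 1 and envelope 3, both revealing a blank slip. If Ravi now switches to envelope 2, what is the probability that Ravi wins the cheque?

1/3

Because the presenter chose which envelopes to open without knowing where the cheque is, the choice is independent of the prize location. Learning that none of the 2 opened envelopes holds the cheque simply rules out those 2 locations and leaves the remaining 3 envelopes still equally likely by symmetry.
So P(the cheque in envelope 2) = 1/3.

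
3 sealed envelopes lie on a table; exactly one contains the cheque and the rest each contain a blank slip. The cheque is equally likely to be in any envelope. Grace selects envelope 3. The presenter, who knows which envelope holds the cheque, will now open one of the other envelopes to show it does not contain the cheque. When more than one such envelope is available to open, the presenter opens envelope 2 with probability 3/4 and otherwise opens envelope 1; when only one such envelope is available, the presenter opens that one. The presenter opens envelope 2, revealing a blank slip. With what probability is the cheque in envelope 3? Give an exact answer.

Consider each possible location of the cheque in turn.
If it is in envelope 1 (prior 1/3): only envelope 2 is available, probability 1; weight (1/3)·1 = 1/3.
If it is in envelope 2 (prior 1/3): the presenter opened envelope 2, so this case is ruled out; weight (1/3)·0 = 0.
If it is in envelope 3 (prior 1/3): envelope 2 is available, opened with probability 3/4; weight (1/3)·(3/4) = 1/4.
The weights sum to 7/12.
So P(the cheque in envelope 3 | the presenter opened envelope 2) = (1/4) / (7/12) = 3/7.

3/7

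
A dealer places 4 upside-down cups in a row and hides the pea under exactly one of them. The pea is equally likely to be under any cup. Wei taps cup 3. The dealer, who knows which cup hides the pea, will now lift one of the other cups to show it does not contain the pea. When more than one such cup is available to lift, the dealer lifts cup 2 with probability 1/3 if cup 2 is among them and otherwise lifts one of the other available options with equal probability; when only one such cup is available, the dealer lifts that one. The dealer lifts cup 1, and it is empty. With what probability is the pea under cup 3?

Consider each possible location of the pea in turn.
If it is under cup 1 (prior 1/4): the dealer opened cup 1, so this case is ruled out; weight (1/4)·0 = 0.
If it is under cup 2 (prior 1/4): cup 2 holds the prize so is unavailable; the dealer chooses uniformly among the 2 others, probability 1/2; weight (1/4)·(1/2) = 1/8.
If it is under cup 3 (prior 1/4): cup 2 is available but not opened; cup 1 gets probability (1 − 1/3)/2 = 1/3; weight (1/4)·(1/3) = 1/12.
If it is under cup 4 (prior 1/4): cup 2 is available but not opened, probability 2/3; weight (1/4)·(2/3) = 1/6.
The weights sum to 3/8.
So P(the pea under cup 3 | the dealer opened cup 1) = (1/12) / (3/8) = 2/9.

2/9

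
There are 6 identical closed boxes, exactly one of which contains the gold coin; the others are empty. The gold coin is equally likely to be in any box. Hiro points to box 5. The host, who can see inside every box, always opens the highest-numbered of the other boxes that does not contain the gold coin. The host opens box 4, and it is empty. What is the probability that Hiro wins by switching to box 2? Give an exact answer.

Apply Bayes' rule, conditioning on where the gold coin actually is.
If it is in any of boxes 1, 2, 3, and 5 (prior 1/6 each): the host would have opened box 6 instead, probability 0; weight (1/6)·0 = 0 each.
If it is in box 4 (prior 1/6): the host opened box 4, so this case is ruled out; weight (1/6)·0 = 0.
If it is in box 6 (prior 1/6): box 4 is the highest-numbered option available, probability 1; weight (1/6)·1 = 1/6.
The weights sum to 1/6.
So P(the gold coin in box 2 | the host opened box 4) = 0 / (1/6) = 0.

0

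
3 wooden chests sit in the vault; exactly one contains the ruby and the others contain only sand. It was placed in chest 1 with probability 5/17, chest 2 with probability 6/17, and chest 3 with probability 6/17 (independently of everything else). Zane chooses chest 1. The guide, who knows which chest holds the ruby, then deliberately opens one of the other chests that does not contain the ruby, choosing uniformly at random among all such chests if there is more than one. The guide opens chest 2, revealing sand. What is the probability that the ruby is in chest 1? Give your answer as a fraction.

Consider each possible location of the ruby in turn.
If it is in chest 1 (prior 5/17): the guide has 2 equally likely choices, so probability 1/2; weight (5/17)·(1/2) = 5/34.
If it is in chest 2 (prior 6/17): the guide opened chest 2, so this case is ruled out; weight (6/17)·0 = 0.
If it is in chest 3 (prior 6/17): the guide has no choice, probability 1; weight (6/17)·1 = 6/17.
The weights sum to 1/2.
So P(the ruby in chest 1 | the guide opened chest 2) = (5/34) / (1/2) = 5/17.

5/17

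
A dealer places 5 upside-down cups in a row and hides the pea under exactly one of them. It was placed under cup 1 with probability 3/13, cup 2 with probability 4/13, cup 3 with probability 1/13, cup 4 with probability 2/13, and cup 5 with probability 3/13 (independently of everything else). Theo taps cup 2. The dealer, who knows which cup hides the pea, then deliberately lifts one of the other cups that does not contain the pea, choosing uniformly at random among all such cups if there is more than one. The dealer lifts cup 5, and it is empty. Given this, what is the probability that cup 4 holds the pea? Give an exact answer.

Consider each possible location of the pea in turn.
If it is under cup 1 (prior 3/13): the dealer has 3 equally likely choices, so probability 1/3; weight (3/13)·(1/3) = 1/13.
If it is under cup 2 (prior 4/13): the dealer has 4 equally likely choices, so probability 1/4; weight (4/13)·(1/4) = 1/13.
If it is under cup 3 (prior 1/13): the dealer has 3 equally likely choices, so probability 1/3; weight (1/13)·(1/3) = 1/39.
If it is under cup 4 (prior 2/13): the dealer has 3 equally likely choices, so probability 1/3; weight (2/13)·(1/3) = 2/39.
If it is under cup 5 (prior 3/13): the dealer opened cup 5, so this case is ruled out; weight (3/13)·0 = 0.
The weights sum to 3/13.
So P(the pea under cup 4 | the dealer opened cup 5) = (2/39) / (3/13) = 2/9.

2/9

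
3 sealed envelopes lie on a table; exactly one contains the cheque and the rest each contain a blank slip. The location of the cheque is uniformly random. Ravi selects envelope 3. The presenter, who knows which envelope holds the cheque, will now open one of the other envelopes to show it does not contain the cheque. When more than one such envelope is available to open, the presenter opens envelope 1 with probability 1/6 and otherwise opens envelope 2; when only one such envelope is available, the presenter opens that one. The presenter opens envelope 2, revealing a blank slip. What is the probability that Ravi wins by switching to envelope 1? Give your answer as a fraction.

Apply Bayes' rule, conditioning on where the cheque actually is.
If it is in envelope 1 (prior 1/3): only envelope 2 is available, probability 1; weight (1/3)·1 = 1/3.
If it is in envelope 2 (prior 1/3): the presenter opened envelope 2, so this case is ruled out; weight (1/3)·0 = 0.
If it is in envelope 3 (prior 1/3): envelope 1 is available but not opened, probability 5/6; weight (1/3)·(5/6) = 5/18.
The weights sum to 11/18.
So P(the cheque in envelope 1 | the presenter opened envelope 2) = (1/3) / (11/18) = 6/11.

6/11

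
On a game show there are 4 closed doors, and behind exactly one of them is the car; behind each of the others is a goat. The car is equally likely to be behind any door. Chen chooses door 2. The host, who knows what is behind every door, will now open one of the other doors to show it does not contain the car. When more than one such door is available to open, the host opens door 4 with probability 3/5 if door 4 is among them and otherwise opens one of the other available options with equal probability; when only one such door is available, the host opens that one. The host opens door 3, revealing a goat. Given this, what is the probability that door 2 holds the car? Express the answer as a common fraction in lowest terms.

2/11

Apply Bayes' rule, conditioning on where the car actually is.
If it is behind door 1 (prior 1/4): door 4 is available but not opened, probability 2/5; weight (1/4)·(2/5) = 1/10.
If it is behind door 2 (prior 1/4): door 4 is available but not opened; door 3 gets probability (1 − 3/5)/2 = 1/5; weight (1/4)·(1/5) = 1/20.
If it is behind door 3 (prior 1/4): the host opened door 3, so this case is ruled out; weight (1/4)·0 = 0.
If it is behind door 4 (prior 1/4): door 4 holds the prize so is unavailable; the host chooses uniformly among the 2 others, probability 1/2; weight (1/4)·(1/2) = 1/8.
The weights sum to 11/40.
So P(the car behind door 2 | the host opened door 3) = (1/20) / (11/40) = 2/11.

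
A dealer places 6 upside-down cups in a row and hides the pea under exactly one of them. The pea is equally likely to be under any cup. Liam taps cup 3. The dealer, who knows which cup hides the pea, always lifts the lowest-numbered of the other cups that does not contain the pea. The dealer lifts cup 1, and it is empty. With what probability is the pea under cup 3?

Consider each possible location of the pea in turn.
If it is under cup 1 (prior 1/6): the dealer opened cup 1, so this case is ruled out; weight (1/6)·0 = 0.
If it is under any of cups 2, 3, 4, 5, and 6 (prior 1/6 each): cup 1 is the lowest-numbered option available, probability 1; weight (1/6)·1 = 1/6 each.
The weights sum to 5/6.
So P(the pea under cup 3 | the dealer opened cup 1) = (1/6) / (5/6) = 1/5.

1/5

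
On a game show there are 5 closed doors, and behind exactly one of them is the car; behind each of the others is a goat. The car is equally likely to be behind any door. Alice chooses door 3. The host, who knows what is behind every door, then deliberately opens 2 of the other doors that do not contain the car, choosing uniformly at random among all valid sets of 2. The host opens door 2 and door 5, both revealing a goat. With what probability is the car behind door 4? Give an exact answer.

Condition on the true location of the car.
If it is behind either of doors 1 and 4 (prior 1/5 each): the host has 3 equally likely choices, so probability 1/3; weight (1/5)·(1/3) = 1/15 each.
If it is behind either of doors 2 and 5 (prior 1/5 each): that door was opened and seen not to hold the prize — ruled out; weight (1/5)·0 = 0 each.
If it is behind door 3 (prior 1/5): the host has 6 equally likely choices, so probability 1/6; weight (1/5)·(1/6) = 1/30.
The weights sum to 1/6.
So P(the car behind door 4 | the host opened door 2 and door 5) = (1/15) / (1/6) = 2/5.

2/5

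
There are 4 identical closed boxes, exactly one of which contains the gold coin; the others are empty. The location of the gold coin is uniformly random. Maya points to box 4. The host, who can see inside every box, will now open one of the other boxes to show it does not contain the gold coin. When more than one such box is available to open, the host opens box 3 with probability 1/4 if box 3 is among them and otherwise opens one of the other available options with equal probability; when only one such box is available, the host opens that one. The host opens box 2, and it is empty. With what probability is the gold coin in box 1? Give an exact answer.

Apply Bayes' rule, conditioning on where the gold coin actually is.
If it is in box 1 (prior 1/4): box 3 is available but not opened, probability 3/4; weight (1/4)·(3/4) = 3/16.
If it is in box 2 (prior 1/4): the host opened box 2, so this case is ruled out; weight (1/4)·0 = 0.
If it is in box 3 (prior 1/4): box 3 holds the prize so is unavailable; the host chooses uniformly among the 2 others, probability 1/2; weight (1/4)·(1/2) = 1/8.
If it is in box 4 (prior 1/4): box 3 is available but not opened; box 2 gets probability (1 − 1/4)/2 = 3/8; weight (1/4)·(3/8) = 3/32.
The weights sum to 13/32.
So P(the gold coin in box 1 | the host opened box 2) = (3/16) / (13/32) = 6/13.

6/13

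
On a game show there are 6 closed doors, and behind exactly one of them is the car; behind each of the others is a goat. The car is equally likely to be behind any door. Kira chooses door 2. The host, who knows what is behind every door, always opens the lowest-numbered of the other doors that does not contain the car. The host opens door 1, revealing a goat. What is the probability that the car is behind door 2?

Apply Bayes' rule, conditioning on where the car actually is.
If it is behind door 1 (prior 1/6): the host opened door 1, so this case is ruled out; weight (1/6)·0 = 0.
If it is behind any of doors 2, 3, 4, 5, and 6 (prior 1/6 each): door 1 is the lowest-numbered option available, probability 1; weight (1/6)·1 = 1/6 each.
The weights sum to 5/6.
So P(the car behind door 2 | the host opened door 1) = (1/6) / (5/6) = 1/5.

1/5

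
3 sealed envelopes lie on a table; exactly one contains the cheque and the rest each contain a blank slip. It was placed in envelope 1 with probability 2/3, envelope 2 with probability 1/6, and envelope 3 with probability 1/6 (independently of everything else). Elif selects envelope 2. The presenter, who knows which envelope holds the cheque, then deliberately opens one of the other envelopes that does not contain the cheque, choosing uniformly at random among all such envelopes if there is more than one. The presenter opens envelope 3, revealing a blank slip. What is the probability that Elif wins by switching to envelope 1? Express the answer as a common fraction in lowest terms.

Consider each possible location of the cheque in turn.
If it is in envelope 1 (prior 2/3): the presenter has no choice, probability 1; weight (2/3)·1 = 2/3.
If it is in envelope 2 (prior 1/6): the presenter has 2 equally likely choices, so probability 1/2; weight (1/6)·(1/2) = 1/12.
If it is in envelope 3 (prior 1/6): the presenter opened envelope 3, so this case is ruled out; weight (1/6)·0 = 0.
The weights sum to 3/4.
So P(the cheque in envelope 1 | the presenter opened envelope 3) = (2/3) / (3/4) = 8/9.

8/9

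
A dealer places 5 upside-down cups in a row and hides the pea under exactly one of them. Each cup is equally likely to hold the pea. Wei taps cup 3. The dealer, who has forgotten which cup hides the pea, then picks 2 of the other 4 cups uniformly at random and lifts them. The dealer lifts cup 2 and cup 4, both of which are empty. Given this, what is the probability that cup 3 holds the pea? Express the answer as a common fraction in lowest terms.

Apply Bayes' rule, conditioning on where the pea actually is.
If it is under any of cups 1, 3, and 5 (prior 1/5 each): the dealer picks exactly this set with probability 1/6 regardless, and none is the prize; weight (1/5)·(1/6) = 1/30 each.
If it is under either of cups 2 and 4 (prior 1/5 each): that cup was opened and seen not to hold the prize — ruled out; weight (1/5)·0 = 0 each.
The weights sum to 1/10.
So P(the pea under cup 3 | the dealer opened cup 2 and cup 4) = (1/30) / (1/10) = 1/3.

1/3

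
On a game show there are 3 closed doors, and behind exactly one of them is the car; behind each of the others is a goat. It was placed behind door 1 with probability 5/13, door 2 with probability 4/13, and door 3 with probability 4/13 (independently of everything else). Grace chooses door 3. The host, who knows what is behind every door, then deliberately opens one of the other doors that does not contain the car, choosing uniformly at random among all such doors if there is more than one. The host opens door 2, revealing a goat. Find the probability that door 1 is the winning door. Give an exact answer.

Condition on the true location of the car.
If it is behind door 1 (prior 5/13): the host has no choice, probability 1; weight (5/13)·1 = 5/13.
If it is behind door 2 (prior 4/13): the host opened door 2, so this case is ruled out; weight (4/13)·0 = 0.
If it is behind door 3 (prior 4/13): the host has 2 equally likely choices, so probability 1/2; weight (4/13)·(1/2) = 2/13.
The weights sum to 7/13.
So P(the car behind door 1 | the host opened door 2) = (5/13) / (7/13) = 5/7.

5/7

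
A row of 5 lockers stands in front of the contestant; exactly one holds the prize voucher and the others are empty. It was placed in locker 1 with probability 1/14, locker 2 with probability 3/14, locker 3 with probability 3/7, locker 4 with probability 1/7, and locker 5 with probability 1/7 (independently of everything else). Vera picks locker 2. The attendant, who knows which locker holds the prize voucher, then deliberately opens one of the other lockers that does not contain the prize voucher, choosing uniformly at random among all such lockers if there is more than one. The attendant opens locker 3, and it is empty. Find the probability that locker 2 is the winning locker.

Consider each possible location of the prize voucher in turn.
If it is in locker 1 (prior 1/14): the attendant has 3 equally likely choices, so probability 1/3; weight (1/14)·(1/3) = 1/42.
If it is in locker 2 (prior 3/14): the attendant has 4 equally likely choices, so probability 1/4; weight (3/14)·(1/4) = 3/56.
If it is in locker 3 (prior 3/7): the attendant opened locker 3, so this case is ruled out; weight (3/7)·0 = 0.
If it is in either of lockers 4 and 5 (prior 1/7 each): the attendant has 3 equally likely choices, so probability 1/3; weight (1/7)·(1/3) = 1/21 each.
The weights sum to 29/168.
So P(the prize voucher in locker 2 | the attendant opened locker 3) = (3/56) / (29/168) = 9/29.

9/29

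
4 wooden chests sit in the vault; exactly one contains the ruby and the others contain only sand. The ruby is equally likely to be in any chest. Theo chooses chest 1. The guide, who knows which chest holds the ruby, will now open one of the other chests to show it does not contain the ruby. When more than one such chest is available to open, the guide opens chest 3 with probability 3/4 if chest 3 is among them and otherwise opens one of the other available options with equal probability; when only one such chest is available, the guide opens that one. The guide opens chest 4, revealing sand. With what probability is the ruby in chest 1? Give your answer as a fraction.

Apply Bayes' rule, conditioning on where the ruby actually is.
If it is in chest 1 (prior 1/4): chest 3 is available but not opened; chest 4 gets probability (1 − 3/4)/2 = 1/8; weight (1/4)·(1/8) = 1/32.
If it is in chest 2 (prior 1/4): chest 3 is available but not opened, probability 1/4; weight (1/4)·(1/4) = 1/16.
If it is in chest 3 (prior 1/4): chest 3 holds the prize so is unavailable; the guide chooses uniformly among the 2 others, probability 1/2; weight (1/4)·(1/2) = 1/8.
If it is in chest 4 (prior 1/4): the guide opened chest 4, so this case is ruled out; weight (1/4)·0 = 0.
The weights sum to 7/32.
So P(the ruby in chest 1 | the guide opened chest 4) = (1/32) / (7/32) = 1/7.

1/7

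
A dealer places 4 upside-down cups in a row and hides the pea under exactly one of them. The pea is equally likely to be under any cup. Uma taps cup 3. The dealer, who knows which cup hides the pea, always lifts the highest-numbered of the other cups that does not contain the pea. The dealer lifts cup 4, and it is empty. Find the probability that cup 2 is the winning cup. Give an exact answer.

Consider each possible location of the pea in turn.
If it is under any of cups 1, 2, and 3 (prior 1/4 each): cup 4 is the highest-numbered option available, probability 1; weight (1/4)·1 = 1/4 each.
If it is under cup 4 (prior 1/4): the dealer opened cup 4, so this case is ruled out; weight (1/4)·0 = 0.
The weights sum to 3/4.
So P(the pea under cup 2 | the dealer opened cup 4) = (1/4) / (3/4) = 1/3.

1/3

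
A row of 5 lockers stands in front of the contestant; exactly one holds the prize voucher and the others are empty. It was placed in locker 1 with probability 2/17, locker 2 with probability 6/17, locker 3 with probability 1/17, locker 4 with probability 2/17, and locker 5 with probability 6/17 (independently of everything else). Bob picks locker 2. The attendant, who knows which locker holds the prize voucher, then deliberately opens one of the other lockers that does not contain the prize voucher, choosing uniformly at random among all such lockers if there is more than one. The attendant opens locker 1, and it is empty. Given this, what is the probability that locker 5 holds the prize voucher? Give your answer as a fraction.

Condition on the true location of the prize voucher.
If it is in locker 1 (prior 2/17): the attendant opened locker 1, so this case is ruled out; weight (2/17)·0 = 0.
If it is in locker 2 (prior 6/17): the attendant has 4 equally likely choices, so probability 1/4; weight (6/17)·(1/4) = 3/34.
If it is in locker 3 (prior 1/17): the attendant has 3 equally likely choices, so probability 1/3; weight (1/17)·(1/3) = 1/51.
If it is in locker 4 (prior 2/17): the attendant has 3 equally likely choices, so probability 1/3; weight (2/17)·(1/3) = 2/51.
If it is in locker 5 (prior 6/17): the attendant has 3 equally likely choices, so probability 1/3; weight (6/17)·(1/3) = 2/17.
The weights sum to 9/34.
So P(the prize voucher in locker 5 | the attendant opened locker 1) = (2/17) / (9/34) = 4/9.

4/9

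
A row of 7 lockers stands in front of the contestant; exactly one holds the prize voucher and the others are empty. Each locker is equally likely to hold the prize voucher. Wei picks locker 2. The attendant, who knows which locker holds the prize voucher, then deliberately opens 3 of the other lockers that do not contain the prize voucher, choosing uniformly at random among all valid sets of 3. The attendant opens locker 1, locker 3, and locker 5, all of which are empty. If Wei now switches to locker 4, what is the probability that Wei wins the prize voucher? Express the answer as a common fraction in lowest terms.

Apply Bayes' rule, conditioning on where the prize voucher actually is.
If it is in any of lockers 1, 3, and 5 (prior 1/7 each): that locker was opened and seen not to hold the prize — ruled out; weight (1/7)·0 = 0 each.
If it is in locker 2 (prior 1/7): the attendant has 20 equally likely choices, so probability 1/20; weight (1/7)·(1/20) = 1/140.
If it is in any of lockers 4, 6, and 7 (prior 1/7 each): the attendant has 10 equally likely choices, so probability 1/10; weight (1/7)·(1/10) = 1/70 each.
The weights sum to 1/20.
So P(the prize voucher in locker 4 | the attendant opened locker 1, locker 3, and locker 5) = (1/70) / (1/20) = 2/7.

2/7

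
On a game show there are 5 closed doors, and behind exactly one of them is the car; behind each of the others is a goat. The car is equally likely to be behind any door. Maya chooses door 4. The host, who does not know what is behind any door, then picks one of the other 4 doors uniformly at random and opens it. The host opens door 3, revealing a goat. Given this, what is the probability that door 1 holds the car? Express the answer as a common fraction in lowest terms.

1/4

Because the host chose which door to open without knowing where the car is, the choice is independent of the prize location. Learning that door 3 does not hold the car simply rules out that one location and leaves the remaining 4 doors still equally likely by symmetry.
So P(the car behind door 1) = 1/4.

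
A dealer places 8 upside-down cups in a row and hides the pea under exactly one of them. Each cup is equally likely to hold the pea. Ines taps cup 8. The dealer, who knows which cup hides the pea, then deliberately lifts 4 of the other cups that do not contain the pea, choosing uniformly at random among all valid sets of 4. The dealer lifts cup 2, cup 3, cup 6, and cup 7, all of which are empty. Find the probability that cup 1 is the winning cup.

7/24

Consider each possible location of the pea in turn.
If it is under any of cups 1, 4, and 5 (prior 1/8 each): the dealer has 15 equally likely choices, so probability 1/15; weight (1/8)·(1/15) = 1/120 each.
If it is under any of cups 2, 3, 6, and 7 (prior 1/8 each): that cup was opened and seen not to hold the prize — ruled out; weight (1/8)·0 = 0 each.
If it is under cup 8 (prior 1/8): the dealer has 35 equally likely choices, so probability 1/35; weight (1/8)·(1/35) = 1/280.
The weights sum to 1/35.
So P(the pea under cup 1 | the dealer opened cup 2, cup 3, cup 6, and cup 7) = (1/120) / (1/35) = 7/24.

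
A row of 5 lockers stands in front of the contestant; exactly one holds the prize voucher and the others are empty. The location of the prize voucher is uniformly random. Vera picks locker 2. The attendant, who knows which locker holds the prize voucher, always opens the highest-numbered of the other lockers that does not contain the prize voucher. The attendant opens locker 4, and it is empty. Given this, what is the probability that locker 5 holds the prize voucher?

1

Condition on the true location of the prize voucher.
If it is in any of lockers 1, 2, and 3 (prior 1/5 each): the attendant would have opened locker 5 instead, probability 0; weight (1/5)·0 = 0 each.
If it is in locker 4 (prior 1/5): the attendant opened locker 4, so this case is ruled out; weight (1/5)·0 = 0.
If it is in locker 5 (prior 1/5): locker 4 is the highest-numbered option available, probability 1; weight (1/5)·1 = 1/5.
The weights sum to 1/5.
So P(the prize voucher in locker 5 | the attendant opened locker 4) = (1/5) / (1/5) = 1.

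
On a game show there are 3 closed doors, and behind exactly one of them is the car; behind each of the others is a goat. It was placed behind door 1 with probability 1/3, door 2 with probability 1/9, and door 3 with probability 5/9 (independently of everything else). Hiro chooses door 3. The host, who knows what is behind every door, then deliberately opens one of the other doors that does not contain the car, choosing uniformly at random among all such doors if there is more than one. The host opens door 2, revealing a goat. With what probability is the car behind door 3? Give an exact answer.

Condition on the true location of the car.
If it is behind door 1 (prior 1/3): the host has no choice, probability 1; weight (1/3)·1 = 1/3.
If it is behind door 2 (prior 1/9): the host opened door 2, so this case is ruled out; weight (1/9)·0 = 0.
If it is behind door 3 (prior 5/9): the host has 2 equally likely choices, so probability 1/2; weight (5/9)·(1/2) = 5/18.
The weights sum to 11/18.
So P(the car behind door 3 | the host opened door 2) = (5/18) / (11/18) = 5/11.

5/11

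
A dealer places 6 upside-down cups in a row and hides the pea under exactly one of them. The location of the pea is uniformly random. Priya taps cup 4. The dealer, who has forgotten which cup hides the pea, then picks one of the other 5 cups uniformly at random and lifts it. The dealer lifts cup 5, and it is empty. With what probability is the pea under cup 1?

1/5

Because the dealer chose which cup to lift without knowing where the pea is, the choice is independent of the prize location. Learning that cup 5 does not hold the pea simply rules out that one location and leaves the remaining 5 cups still equally likely by symmetry.
So P(the pea under cup 1) = 1/5.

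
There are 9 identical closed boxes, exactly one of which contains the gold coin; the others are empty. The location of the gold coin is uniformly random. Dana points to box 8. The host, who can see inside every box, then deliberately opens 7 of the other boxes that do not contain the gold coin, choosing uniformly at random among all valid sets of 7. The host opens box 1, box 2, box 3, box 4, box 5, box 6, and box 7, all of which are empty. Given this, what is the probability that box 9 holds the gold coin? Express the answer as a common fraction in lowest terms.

Condition on the true location of the gold coin.
If it is in any of boxes 1, 2, 3, 4, 5, 6, and 7 (prior 1/9 each): that box was opened and seen not to hold the prize — ruled out; weight (1/9)·0 = 0 each.
If it is in box 8 (prior 1/9): the host has 8 equally likely choices, so probability 1/8; weight (1/9)·(1/8) = 1/72.
If it is in box 9 (prior 1/9): the host has no choice, probability 1; weight (1/9)·1 = 1/9.
The weights sum to 1/8.
So P(the gold coin in box 9 | the host opened box 1, box 2, box 3, box 4, box 5, box 6, and box 7) = (1/9) / (1/8) = 8/9.

8/9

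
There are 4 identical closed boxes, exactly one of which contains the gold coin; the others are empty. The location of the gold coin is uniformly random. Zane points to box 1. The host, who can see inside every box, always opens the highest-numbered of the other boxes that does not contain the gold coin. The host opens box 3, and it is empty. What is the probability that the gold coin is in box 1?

Consider each possible location of the gold coin in turn.
If it is in either of boxes 1 and 2 (prior 1/4 each): the host would have opened box 4 instead, probability 0; weight (1/4)·0 = 0 each.
If it is in box 3 (prior 1/4): the host opened box 3, so this case is ruled out; weight (1/4)·0 = 0.
If it is in box 4 (prior 1/4): box 3 is the highest-numbered option available, probability 1; weight (1/4)·1 = 1/4.
The weights sum to 1/4.
So P(the gold coin in box 1 | the host opened box 3) = 0 / (1/4) = 0.

0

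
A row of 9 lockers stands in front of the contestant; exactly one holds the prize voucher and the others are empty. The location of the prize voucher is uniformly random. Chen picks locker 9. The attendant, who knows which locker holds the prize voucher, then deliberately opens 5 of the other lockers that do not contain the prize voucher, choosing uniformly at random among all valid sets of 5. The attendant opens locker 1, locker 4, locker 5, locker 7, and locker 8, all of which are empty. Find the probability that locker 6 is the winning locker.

8/27

Apply Bayes' rule, conditioning on where the prize voucher actually is.
If it is in any of lockers 1, 4, 5, 7, and 8 (prior 1/9 each): that locker was opened and seen not to hold the prize — ruled out; weight (1/9)·0 = 0 each.
If it is in any of lockers 2, 3, and 6 (prior 1/9 each): the attendant has 21 equally likely choices, so probability 1/21; weight (1/9)·(1/21) = 1/189 each.
If it is in locker 9 (prior 1/9): the attendant has 56 equally likely choices, so probability 1/56; weight (1/9)·(1/56) = 1/504.
The weights sum to 1/56.
So P(the prize voucher in locker 6 | the attendant opened locker 1, locker 4, locker 5, locker 7, and locker 8) = (1/189) / (1/56) = 8/27.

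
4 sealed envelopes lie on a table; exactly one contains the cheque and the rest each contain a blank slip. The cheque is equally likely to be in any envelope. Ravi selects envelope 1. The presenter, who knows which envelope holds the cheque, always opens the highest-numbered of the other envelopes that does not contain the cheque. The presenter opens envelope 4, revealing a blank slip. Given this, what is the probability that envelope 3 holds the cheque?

Apply Bayes' rule, conditioning on where the cheque actually is.
If it is in any of envelopes 1, 2, and 3 (prior 1/4 each): envelope 4 is the highest-numbered option available, probability 1; weight (1/4)·1 = 1/4 each.
If it is in envelope 4 (prior 1/4): the presenter opened envelope 4, so this case is ruled out; weight (1/4)·0 = 0.
The weights sum to 3/4.
So P(the cheque in envelope 3 | the presenter opened envelope 4) = (1/4) / (3/4) = 1/3.

1/3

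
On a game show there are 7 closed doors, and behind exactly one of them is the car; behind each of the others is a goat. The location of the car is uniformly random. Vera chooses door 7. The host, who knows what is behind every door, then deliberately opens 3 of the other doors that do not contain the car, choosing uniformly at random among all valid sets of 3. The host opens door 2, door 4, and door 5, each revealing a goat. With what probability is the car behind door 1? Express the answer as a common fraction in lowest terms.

Condition on the true location of the car.
If it is behind any of doors 1, 3, and 6 (prior 1/7 each): the host has 10 equally likely choices, so probability 1/10; weight (1/7)·(1/10) = 1/70 each.
If it is behind any of doors 2, 4, and 5 (prior 1/7 each): that door was opened and seen not to hold the prize — ruled out; weight (1/7)·0 = 0 each.
If it is behind door 7 (prior 1/7): the host has 20 equally likely choices, so probability 1/20; weight (1/7)·(1/20) = 1/140.
The weights sum to 1/20.
So P(the car behind door 1 | the host opened door 2, door 4, and door 5) = (1/70) / (1/20) = 2/7.

2/7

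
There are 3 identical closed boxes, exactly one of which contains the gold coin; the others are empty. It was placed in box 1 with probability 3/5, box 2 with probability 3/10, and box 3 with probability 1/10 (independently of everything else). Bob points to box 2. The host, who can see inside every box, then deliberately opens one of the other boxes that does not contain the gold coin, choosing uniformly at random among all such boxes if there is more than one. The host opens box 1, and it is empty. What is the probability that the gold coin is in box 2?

3/5

Apply Bayes' rule, conditioning on where the gold coin actually is.
If it is in box 1 (prior 3/5): the host opened box 1, so this case is ruled out; weight (3/5)·0 = 0.
If it is in box 2 (prior 3/10): the host has 2 equally likely choices, so probability 1/2; weight (3/10)·(1/2) = 3/20.
If it is in box 3 (prior 1/10): the host has no choice, probability 1; weight (1/10)·1 = 1/10.
The weights sum to 1/4.
So P(the gold coin in box 2 | the host opened box 1) = (3/20) / (1/4) = 3/5.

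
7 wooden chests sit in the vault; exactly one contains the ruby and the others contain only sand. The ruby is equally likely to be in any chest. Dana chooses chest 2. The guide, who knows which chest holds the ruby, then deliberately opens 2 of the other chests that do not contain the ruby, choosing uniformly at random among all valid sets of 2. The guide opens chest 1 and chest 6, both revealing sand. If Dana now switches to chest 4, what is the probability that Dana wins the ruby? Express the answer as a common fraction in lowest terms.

Apply Bayes' rule, conditioning on where the ruby actually is.
If it is in either of chests 1 and 6 (prior 1/7 each): that chest was opened and seen not to hold the prize — ruled out; weight (1/7)·0 = 0 each.
If it is in chest 2 (prior 1/7): the guide has 15 equally likely choices, so probability 1/15; weight (1/7)·(1/15) = 1/105.
If it is in any of chests 3, 4, 5, and 7 (prior 1/7 each): the guide has 10 equally likely choices, so probability 1/10; weight (1/7)·(1/10) = 1/70 each.
The weights sum to 1/15.
So P(the ruby in chest 4 | the guide opened chest 1 and chest 6) = (1/70) / (1/15) = 3/14.

3/14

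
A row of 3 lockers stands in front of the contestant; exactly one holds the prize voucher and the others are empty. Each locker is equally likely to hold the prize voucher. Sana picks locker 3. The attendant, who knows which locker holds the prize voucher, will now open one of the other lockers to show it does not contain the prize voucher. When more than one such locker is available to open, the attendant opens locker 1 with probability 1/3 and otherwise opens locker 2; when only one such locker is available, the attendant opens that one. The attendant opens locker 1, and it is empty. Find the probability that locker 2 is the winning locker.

Apply Bayes' rule, conditioning on where the prize voucher actually is.
If it is in locker 1 (prior 1/3): the attendant opened locker 1, so this case is ruled out; weight (1/3)·0 = 0.
If it is in locker 2 (prior 1/3): only locker 1 is available, probability 1; weight (1/3)·1 = 1/3.
If it is in locker 3 (prior 1/3): locker 1 is available, opened with probability 1/3; weight (1/3)·(1/3) = 1/9.
The weights sum to 4/9.
So P(the prize voucher in locker 2 | the attendant opened locker 1) = (1/3) / (4/9) = 3/4.

3/4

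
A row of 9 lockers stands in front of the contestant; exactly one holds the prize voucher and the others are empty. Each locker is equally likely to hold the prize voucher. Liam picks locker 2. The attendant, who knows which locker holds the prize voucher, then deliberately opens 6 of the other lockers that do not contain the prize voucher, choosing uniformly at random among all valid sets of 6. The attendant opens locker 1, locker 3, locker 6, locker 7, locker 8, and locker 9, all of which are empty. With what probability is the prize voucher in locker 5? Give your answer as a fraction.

4/9

Condition on the true location of the prize voucher.
If it is in any of lockers 1, 3, 6, 7, 8, and 9 (prior 1/9 each): that locker was opened and seen not to hold the prize — ruled out; weight (1/9)·0 = 0 each.
If it is in locker 2 (prior 1/9): the attendant has 28 equally likely choices, so probability 1/28; weight (1/9)·(1/28) = 1/252.
If it is in either of lockers 4 and 5 (prior 1/9 each): the attendant has 7 equally likely choices, so probability 1/7; weight (1/9)·(1/7) = 1/63 each.
The weights sum to 1/28.
So P(the prize voucher in locker 5 | the attendant opened locker 1, locker 3, locker 6, locker 7, locker 8, and locker 9) = (1/63) / (1/28) = 4/9.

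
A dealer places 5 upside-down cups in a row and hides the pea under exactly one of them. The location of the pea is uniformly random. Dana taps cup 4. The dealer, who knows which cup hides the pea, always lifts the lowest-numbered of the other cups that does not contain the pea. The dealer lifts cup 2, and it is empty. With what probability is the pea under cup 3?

Apply Bayes' rule, conditioning on where the pea actually is.
If it is under cup 1 (prior 1/5): cup 2 is the lowest-numbered option available, probability 1; weight (1/5)·1 = 1/5.
If it is under cup 2 (prior 1/5): the dealer opened cup 2, so this case is ruled out; weight (1/5)·0 = 0.
If it is under any of cups 3, 4, and 5 (prior 1/5 each): the dealer would have opened cup 1 instead, probability 0; weight (1/5)·0 = 0 each.
The weights sum to 1/5.
So P(the pea under cup 3 | the dealer opened cup 2) = 0 / (1/5) = 0.

0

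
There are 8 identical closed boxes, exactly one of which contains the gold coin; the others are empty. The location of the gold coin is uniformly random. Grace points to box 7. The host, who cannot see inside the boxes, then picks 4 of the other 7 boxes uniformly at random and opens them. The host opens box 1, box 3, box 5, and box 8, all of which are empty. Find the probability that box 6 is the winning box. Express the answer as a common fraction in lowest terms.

1/4

Because the host chose which boxes to open without knowing where the gold coin is, the choice is independent of the prize location. Learning that none of the 4 opened boxes holds the gold coin simply rules out those 4 locations and leaves the remaining 4 boxes still equally likely by symmetry.
So P(the gold coin in box 6) = 1/4.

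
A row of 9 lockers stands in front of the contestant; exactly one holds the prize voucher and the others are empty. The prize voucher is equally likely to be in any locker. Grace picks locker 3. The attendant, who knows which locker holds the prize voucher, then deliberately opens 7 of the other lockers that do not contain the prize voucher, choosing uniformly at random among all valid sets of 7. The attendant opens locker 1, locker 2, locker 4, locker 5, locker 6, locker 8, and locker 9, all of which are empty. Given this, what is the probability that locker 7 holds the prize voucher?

Apply Bayes' rule, conditioning on where the prize voucher actually is.
If it is in any of lockers 1, 2, 4, 5, 6, 8, and 9 (prior 1/9 each): that locker was opened and seen not to hold the prize — ruled out; weight (1/9)·0 = 0 each.
If it is in locker 3 (prior 1/9): the attendant has 8 equally likely choices, so probability 1/8; weight (1/9)·(1/8) = 1/72.
If it is in locker 7 (prior 1/9): the attendant has no choice, probability 1; weight (1/9)·1 = 1/9.
The weights sum to 1/8.
So P(the prize voucher in locker 7 | the attendant opened locker 1, locker 2, locker 4, locker 5, locker 6, locker 8, and locker 9) = (1/9) / (1/8) = 8/9.

8/9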